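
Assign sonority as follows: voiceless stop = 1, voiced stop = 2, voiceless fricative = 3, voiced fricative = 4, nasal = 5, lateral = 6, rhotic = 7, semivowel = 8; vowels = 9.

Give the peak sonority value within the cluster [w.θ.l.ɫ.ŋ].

/w/ is a semivowel (sonority 8).
/θ/ is a voiceless fricative (sonority 3).
/l/ is a lateral (sonority 6).
/ɫ/ is a lateral (sonority 6).
/ŋ/ is a nasal (sonority 5).
The maximum is 8.

8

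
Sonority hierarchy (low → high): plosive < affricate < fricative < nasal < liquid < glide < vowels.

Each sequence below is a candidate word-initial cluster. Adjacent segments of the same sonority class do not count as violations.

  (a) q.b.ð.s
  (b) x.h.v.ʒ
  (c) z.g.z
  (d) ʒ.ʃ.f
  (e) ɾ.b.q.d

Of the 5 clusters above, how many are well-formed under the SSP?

(a) 1-1-3-3 → obeys
(b) 3-3-3-3 → obeys
(c) 3-1-3 → violates
(d) 3-3-3 → obeys
(e) 5-1-1-1 → violates

3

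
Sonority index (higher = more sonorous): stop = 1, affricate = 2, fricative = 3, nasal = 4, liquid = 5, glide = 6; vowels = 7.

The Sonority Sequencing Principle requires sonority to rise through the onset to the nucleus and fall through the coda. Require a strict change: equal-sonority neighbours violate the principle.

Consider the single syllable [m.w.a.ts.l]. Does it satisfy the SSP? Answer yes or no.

Onset: /m/ is a nasal (sonority 4), /w/ is a glide (sonority 6); then the nucleus /a/ (sonority 7).
Onset profile 4-6-7 — rises to the nucleus.
Coda: /ts/ is an affricate (sonority 2), /l/ is a liquid (sonority 5).
Coda profile 7-2-5 — does not strictly fall throughout.

no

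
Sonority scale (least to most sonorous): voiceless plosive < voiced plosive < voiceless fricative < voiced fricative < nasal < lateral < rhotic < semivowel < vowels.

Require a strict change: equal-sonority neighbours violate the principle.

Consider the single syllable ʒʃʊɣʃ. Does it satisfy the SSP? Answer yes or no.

no

Onset: /ʒ/ is a voiced fricative (sonority 4), /ʃ/ is a voiceless fricative (sonority 3); then the nucleus /ʊ/ (sonority 9).
Onset profile 4-3-9 — does not strictly rise throughout.
Coda: /ɣ/ is a voiced fricative (sonority 4), /ʃ/ is a voiceless fricative (sonority 3).
Coda profile 9-4-3 — falls from the nucleus.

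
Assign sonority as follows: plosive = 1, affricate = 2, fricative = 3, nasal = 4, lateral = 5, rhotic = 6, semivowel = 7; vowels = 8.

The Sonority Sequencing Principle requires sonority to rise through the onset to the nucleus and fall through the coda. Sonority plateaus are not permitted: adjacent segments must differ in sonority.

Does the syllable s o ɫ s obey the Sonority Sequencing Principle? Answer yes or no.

yes

Onset: /s/ is a fricative (sonority 3); then the nucleus /o/ (sonority 8).
Onset profile 3-8 — rises to the nucleus.
Coda: /ɫ/ is a lateral (sonority 5), /s/ is a fricative (sonority 3).
Coda profile 8-5-3 — falls from the nucleus.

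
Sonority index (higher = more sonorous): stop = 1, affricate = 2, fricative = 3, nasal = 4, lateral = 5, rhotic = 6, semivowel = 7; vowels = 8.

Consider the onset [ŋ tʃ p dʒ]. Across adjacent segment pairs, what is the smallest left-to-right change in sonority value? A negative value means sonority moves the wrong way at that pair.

-2

/ŋ/: nasal = 4.
/tʃ/: affricate = 2.
/p/: stop = 1.
/dʒ/: affricate = 2.
/ŋ/→/tʃ/: change -2.
/tʃ/→/p/: change -1.
/p/→/dʒ/: change +1.
Minimum = -2.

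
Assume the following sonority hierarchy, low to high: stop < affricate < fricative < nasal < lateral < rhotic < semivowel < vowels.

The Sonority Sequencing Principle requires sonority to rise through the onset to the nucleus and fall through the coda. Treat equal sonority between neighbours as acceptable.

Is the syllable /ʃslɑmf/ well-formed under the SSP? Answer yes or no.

yes

Onset: /ʃ/ is a fricative (sonority 3), /s/ is a fricative (sonority 3), /l/ is a lateral (sonority 5); then the nucleus /ɑ/ (sonority 8).
Onset profile 3-3-5-8 — rises to the nucleus.
Coda: /m/ is a nasal (sonority 4), /f/ is a fricative (sonority 3).
Coda profile 8-4-3 — falls from the nucleus.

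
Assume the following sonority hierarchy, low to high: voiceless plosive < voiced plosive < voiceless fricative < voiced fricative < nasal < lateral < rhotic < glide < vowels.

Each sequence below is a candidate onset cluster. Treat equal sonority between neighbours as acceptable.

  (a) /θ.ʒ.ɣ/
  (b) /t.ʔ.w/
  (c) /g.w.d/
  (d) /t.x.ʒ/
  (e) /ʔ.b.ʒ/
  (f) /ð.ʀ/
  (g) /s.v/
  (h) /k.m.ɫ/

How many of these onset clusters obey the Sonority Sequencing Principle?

(a) /θ.ʒ.ɣ/: profile 3-4-4 — obeys.
(b) /t.ʔ.w/: profile 1-1-8 — obeys.
(c) /g.w.d/: profile 2-8-2 — violates.
(d) /t.x.ʒ/: profile 1-3-4 — obeys.
(e) /ʔ.b.ʒ/: profile 1-2-4 — obeys.
(f) /ð.ʀ/: profile 4-7 — obeys.
(g) /s.v/: profile 3-4 — obeys.
(h) /k.m.ɫ/: profile 1-5-6 — obeys.

7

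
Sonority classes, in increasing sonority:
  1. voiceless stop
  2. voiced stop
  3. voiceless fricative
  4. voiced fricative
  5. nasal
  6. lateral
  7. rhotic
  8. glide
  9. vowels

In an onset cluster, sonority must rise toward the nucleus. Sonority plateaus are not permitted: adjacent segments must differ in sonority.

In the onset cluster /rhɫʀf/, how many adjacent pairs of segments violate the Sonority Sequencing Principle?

/r/ — rhotic, sonority 7.
/h/ — voiceless fricative, sonority 3.
/ɫ/ — lateral, sonority 6.
/ʀ/ — rhotic, sonority 7.
/f/ — voiceless fricative, sonority 3.
/r/→/h/: 7→3 (does not rise) — violation.
/h/→/ɫ/: 3→6 (rises) — ok.
/ɫ/→/ʀ/: 6→7 (rises) — ok.
/ʀ/→/f/: 7→3 (does not rise) — violation.

2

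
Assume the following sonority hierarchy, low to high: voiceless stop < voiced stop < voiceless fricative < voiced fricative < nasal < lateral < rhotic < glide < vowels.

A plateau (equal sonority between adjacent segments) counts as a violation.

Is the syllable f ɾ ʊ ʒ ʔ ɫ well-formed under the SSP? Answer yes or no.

no

Onset: /f/ is a voiceless fricative (sonority 3), /ɾ/ is a rhotic (sonority 7); then the nucleus /ʊ/ (sonority 9).
Onset profile 3-7-9 — rises to the nucleus.
Coda: /ʒ/ is a voiced fricative (sonority 4), /ʔ/ is a voiceless stop (sonority 1), /ɫ/ is a lateral (sonority 6).
Coda profile 9-4-1-6 — does not strictly fall throughout.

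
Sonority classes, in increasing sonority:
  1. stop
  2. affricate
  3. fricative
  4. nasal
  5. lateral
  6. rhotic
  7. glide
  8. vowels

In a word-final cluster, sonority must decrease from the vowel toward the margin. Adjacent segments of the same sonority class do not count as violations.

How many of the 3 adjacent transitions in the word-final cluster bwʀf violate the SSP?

/b/ — stop, sonority 1.
/w/ — glide, sonority 7.
/ʀ/ — rhotic, sonority 6.
/f/ — fricative, sonority 3.
/b/→/w/: 1→7 (does not fall) — violation.
/w/→/ʀ/: 7→6 (falls) — ok.
/ʀ/→/f/: 6→3 (falls) — ok.

1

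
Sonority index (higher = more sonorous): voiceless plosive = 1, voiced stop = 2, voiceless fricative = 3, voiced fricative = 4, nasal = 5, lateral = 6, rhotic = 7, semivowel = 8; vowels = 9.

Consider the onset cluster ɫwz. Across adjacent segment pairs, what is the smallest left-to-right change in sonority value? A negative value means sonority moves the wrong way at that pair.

-4

/ɫ/ is a lateral (sonority 6).
/w/ is a semivowel (sonority 8).
/z/ is a voiced fricative (sonority 4).
/ɫ/→/w/: change +2.
/w/→/z/: change -4.
Minimum = -4.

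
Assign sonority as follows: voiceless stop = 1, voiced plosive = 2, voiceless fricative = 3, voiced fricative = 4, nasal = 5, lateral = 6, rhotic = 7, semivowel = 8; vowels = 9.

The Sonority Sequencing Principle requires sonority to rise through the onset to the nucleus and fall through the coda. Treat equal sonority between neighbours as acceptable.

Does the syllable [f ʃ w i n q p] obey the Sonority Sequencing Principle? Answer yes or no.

yes

Onset: /f/ is a voiceless fricative (sonority 3), /ʃ/ is a voiceless fricative (sonority 3), /w/ is a semivowel (sonority 8); then the nucleus /i/ (sonority 9).
Onset profile 3-3-8-9 — rises to the nucleus.
Coda: /n/ is a nasal (sonority 5), /q/ is a voiceless stop (sonority 1), /p/ is a voiceless stop (sonority 1).
Coda profile 9-5-1-1 — falls from the nucleus.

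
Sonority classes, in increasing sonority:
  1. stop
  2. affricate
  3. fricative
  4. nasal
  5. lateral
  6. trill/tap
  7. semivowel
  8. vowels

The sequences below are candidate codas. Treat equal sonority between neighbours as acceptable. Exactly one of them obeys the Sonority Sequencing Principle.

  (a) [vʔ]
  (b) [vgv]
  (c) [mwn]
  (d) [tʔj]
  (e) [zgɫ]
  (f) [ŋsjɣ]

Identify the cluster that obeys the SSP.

a

(a) 3-1 → obeys
(b) 3-1-3 → violates
(c) 4-7-4 → violates
(d) 1-1-7 → violates
(e) 3-1-5 → violates
(f) 4-3-7-3 → violates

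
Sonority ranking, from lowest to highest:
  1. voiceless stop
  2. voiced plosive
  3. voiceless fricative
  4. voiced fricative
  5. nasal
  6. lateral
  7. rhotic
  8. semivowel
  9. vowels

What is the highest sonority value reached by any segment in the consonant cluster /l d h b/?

6

/l/ is a lateral (sonority 6).
/d/ is a voiced plosive (sonority 2).
/h/ is a voiceless fricative (sonority 3).
/b/ is a voiced plosive (sonority 2).
The maximum is 6.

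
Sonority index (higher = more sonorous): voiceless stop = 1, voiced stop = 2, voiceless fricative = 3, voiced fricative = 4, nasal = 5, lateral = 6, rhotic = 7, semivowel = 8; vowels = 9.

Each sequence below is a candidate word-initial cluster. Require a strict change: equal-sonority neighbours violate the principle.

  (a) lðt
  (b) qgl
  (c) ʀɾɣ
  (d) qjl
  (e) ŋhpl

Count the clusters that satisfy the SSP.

1

(a) sonority 6-4-1: ill-formed.
(b) sonority 1-2-6: well-formed.
(c) sonority 7-7-4: ill-formed.
(d) sonority 1-8-6: ill-formed.
(e) sonority 5-3-1-6: ill-formed.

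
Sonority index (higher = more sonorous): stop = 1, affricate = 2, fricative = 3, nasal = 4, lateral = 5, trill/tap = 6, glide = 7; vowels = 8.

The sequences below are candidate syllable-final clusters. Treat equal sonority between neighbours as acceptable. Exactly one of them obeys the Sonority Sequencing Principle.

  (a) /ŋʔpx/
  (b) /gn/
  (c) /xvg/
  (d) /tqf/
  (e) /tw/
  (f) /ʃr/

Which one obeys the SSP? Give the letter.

(a) 4-1-1-3 → violates
(b) 1-4 → violates
(c) 3-3-1 → obeys
(d) 1-1-3 → violates
(e) 1-7 → violates
(f) 3-6 → violates

c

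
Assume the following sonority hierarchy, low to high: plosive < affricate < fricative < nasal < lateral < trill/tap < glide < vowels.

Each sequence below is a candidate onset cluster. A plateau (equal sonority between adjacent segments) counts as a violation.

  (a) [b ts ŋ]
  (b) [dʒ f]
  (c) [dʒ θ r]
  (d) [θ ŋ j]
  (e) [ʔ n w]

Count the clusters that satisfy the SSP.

5

(a) [b ts ŋ]: profile 1-2-4 — obeys.
(b) [dʒ f]: profile 2-3 — obeys.
(c) [dʒ θ r]: profile 2-3-6 — obeys.
(d) [θ ŋ j]: profile 3-4-7 — obeys.
(e) [ʔ n w]: profile 1-4-7 — obeys.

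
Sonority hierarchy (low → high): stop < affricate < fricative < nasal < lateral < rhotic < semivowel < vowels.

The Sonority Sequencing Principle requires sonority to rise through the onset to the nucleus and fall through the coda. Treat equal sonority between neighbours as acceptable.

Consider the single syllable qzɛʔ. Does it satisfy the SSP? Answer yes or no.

yes

Onset: /q/ is a stop (sonority 1), /z/ is a fricative (sonority 3); then the nucleus /ɛ/ (sonority 8).
Onset profile 1-3-8 — rises to the nucleus.
Coda: /ʔ/ is a stop (sonority 1).
Coda profile 8-1 — falls from the nucleus.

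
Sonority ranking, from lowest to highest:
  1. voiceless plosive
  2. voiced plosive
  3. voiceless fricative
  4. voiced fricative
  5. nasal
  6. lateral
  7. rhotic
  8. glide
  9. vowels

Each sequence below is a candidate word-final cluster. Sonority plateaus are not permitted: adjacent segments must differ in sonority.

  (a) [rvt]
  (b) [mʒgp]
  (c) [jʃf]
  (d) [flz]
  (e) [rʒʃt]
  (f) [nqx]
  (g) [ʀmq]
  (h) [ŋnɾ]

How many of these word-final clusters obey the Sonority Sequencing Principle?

(a) [rvt]: profile 7-4-1 — obeys.
(b) [mʒgp]: profile 5-4-2-1 — obeys.
(c) [jʃf]: profile 8-3-3 — violates.
(d) [flz]: profile 3-6-4 — violates.
(e) [rʒʃt]: profile 7-4-3-1 — obeys.
(f) [nqx]: profile 5-1-3 — violates.
(g) [ʀmq]: profile 7-5-1 — obeys.
(h) [ŋnɾ]: profile 5-5-7 — violates.

4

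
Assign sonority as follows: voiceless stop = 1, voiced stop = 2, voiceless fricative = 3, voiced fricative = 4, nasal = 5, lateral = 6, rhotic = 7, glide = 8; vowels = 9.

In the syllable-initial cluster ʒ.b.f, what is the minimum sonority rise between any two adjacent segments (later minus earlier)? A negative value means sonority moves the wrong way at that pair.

/ʒ/ — voiced fricative, sonority 4.
/b/ — voiced stop, sonority 2.
/f/ — voiceless fricative, sonority 3.
/ʒ/→/b/: change -2.
/b/→/f/: change +1.
Minimum = -2.

-2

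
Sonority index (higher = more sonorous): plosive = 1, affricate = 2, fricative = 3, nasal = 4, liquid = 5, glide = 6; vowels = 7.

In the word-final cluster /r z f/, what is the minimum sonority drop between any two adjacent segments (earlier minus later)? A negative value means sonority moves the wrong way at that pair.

/r/ is a liquid (sonority 5).
/z/ is a fricative (sonority 3).
/f/ is a fricative (sonority 3).
/r/→/z/: change +2.
/z/→/f/: change +0.
Minimum = 0.

0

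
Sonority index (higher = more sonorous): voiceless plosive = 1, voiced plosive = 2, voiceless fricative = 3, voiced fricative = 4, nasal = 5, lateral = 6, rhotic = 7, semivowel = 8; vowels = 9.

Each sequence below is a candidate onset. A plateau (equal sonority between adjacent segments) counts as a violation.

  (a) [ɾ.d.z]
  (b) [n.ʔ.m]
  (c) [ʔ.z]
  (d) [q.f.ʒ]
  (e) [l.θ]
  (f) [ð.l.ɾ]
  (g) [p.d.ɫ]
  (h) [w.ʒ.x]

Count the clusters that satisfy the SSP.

(a) sonority 7-2-4: ill-formed.
(b) sonority 5-1-5: ill-formed.
(c) sonority 1-4: well-formed.
(d) sonority 1-3-4: well-formed.
(e) sonority 6-3: ill-formed.
(f) sonority 4-6-7: well-formed.
(g) sonority 1-2-6: well-formed.
(h) sonority 8-4-3: ill-formed.

4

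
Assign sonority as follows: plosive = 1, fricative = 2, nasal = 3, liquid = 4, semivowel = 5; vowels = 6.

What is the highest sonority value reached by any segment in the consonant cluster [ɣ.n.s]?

3

/ɣ/ — fricative, sonority 2.
/n/ — nasal, sonority 3.
/s/ — fricative, sonority 2.
The maximum is 3.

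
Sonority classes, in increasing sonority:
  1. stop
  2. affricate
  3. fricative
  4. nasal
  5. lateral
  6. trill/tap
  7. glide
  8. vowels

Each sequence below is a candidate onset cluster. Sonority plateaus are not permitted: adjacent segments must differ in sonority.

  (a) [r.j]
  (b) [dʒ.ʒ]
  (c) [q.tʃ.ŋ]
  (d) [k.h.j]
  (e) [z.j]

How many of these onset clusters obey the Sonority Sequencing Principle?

(a) 6-7 → obeys
(b) 2-3 → obeys
(c) 1-2-4 → obeys
(d) 1-3-7 → obeys
(e) 3-7 → obeys

5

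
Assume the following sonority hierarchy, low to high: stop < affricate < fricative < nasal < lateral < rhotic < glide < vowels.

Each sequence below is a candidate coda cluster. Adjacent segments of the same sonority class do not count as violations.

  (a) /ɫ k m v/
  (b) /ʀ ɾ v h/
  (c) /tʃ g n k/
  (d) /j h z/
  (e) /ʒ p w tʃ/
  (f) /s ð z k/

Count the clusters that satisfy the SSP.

(a) sonority 5-1-4-3: ill-formed.
(b) sonority 6-6-3-3: well-formed.
(c) sonority 2-1-4-1: ill-formed.
(d) sonority 7-3-3: well-formed.
(e) sonority 3-1-7-2: ill-formed.
(f) sonority 3-3-3-1: well-formed.

3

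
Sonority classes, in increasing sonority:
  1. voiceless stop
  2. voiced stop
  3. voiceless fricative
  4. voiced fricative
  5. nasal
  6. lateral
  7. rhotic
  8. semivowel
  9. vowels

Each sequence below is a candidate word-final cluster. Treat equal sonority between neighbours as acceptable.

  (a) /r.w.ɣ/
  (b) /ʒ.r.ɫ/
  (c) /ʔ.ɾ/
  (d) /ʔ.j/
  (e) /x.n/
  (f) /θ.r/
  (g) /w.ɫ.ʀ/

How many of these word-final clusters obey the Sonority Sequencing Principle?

(a) sonority 7-8-4: ill-formed.
(b) sonority 4-7-6: ill-formed.
(c) sonority 1-7: ill-formed.
(d) sonority 1-8: ill-formed.
(e) sonority 3-5: ill-formed.
(f) sonority 3-7: ill-formed.
(g) sonority 8-6-7: ill-formed.

0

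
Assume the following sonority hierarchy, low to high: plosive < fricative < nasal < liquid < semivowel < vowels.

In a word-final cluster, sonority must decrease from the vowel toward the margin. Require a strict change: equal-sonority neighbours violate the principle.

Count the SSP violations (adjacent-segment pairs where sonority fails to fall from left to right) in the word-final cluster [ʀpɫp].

1

/ʀ/ — liquid, sonority 4.
/p/ — plosive, sonority 1.
/ɫ/ — liquid, sonority 4.
/p/ — plosive, sonority 1.
/ʀ/→/p/: 4→1 (falls) — ok.
/p/→/ɫ/: 1→4 (does not fall) — violation.
/ɫ/→/p/: 4→1 (falls) — ok.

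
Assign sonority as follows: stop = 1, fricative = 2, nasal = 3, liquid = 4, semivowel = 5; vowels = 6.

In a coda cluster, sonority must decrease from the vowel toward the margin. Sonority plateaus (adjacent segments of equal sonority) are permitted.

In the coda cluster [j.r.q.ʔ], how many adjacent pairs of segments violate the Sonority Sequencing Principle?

/j/ is a semivowel (sonority 5).
/r/ is a liquid (sonority 4).
/q/ is a stop (sonority 1).
/ʔ/ is a stop (sonority 1).
/j/→/r/: 5→4 (falls) — ok.
/r/→/q/: 4→1 (falls) — ok.
/q/→/ʔ/: 1→1 (plateau, allowed) — ok.

0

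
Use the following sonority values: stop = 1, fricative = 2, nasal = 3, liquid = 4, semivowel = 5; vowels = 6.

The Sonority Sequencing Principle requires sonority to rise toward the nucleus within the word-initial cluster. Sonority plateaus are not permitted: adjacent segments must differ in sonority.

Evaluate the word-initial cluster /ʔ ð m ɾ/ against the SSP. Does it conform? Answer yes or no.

/ʔ/ is a stop (sonority 1).
/ð/ is a fricative (sonority 2).
/m/ is a nasal (sonority 3).
/ɾ/ is a liquid (sonority 4).
The profile 1-2-3-4 strictly rises, so the word-initial cluster satisfies the SSP.

yes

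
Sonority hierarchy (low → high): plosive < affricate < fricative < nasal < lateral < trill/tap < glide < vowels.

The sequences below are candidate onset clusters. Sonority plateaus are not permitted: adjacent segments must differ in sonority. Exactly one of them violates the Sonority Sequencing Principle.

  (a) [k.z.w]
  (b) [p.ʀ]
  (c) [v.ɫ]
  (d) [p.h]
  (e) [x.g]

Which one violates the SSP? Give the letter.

(a) sonority 1-3-7: well-formed.
(b) sonority 1-6: well-formed.
(c) sonority 3-5: well-formed.
(d) sonority 1-3: well-formed.
(e) sonority 3-1: ill-formed.

e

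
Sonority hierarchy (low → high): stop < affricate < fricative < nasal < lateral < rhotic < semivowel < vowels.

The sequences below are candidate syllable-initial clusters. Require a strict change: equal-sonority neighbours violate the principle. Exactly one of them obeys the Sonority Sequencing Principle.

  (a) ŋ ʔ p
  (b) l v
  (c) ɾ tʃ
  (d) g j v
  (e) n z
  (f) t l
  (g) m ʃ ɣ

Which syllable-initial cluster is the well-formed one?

(a) sonority 4-1-1: ill-formed.
(b) sonority 5-3: ill-formed.
(c) sonority 6-2: ill-formed.
(d) sonority 1-7-3: ill-formed.
(e) sonority 4-3: ill-formed.
(f) sonority 1-5: well-formed.
(g) sonority 4-3-3: ill-formed.

f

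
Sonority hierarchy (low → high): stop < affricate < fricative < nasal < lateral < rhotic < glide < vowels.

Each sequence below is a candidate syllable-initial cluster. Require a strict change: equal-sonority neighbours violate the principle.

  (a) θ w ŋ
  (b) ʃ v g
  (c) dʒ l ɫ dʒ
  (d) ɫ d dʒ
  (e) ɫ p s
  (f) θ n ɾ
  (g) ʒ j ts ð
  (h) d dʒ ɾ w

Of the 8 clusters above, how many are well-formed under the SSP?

(a) sonority 3-7-4: ill-formed.
(b) sonority 3-3-1: ill-formed.
(c) sonority 2-5-5-2: ill-formed.
(d) sonority 5-1-2: ill-formed.
(e) sonority 5-1-3: ill-formed.
(f) sonority 3-4-6: well-formed.
(g) sonority 3-7-2-3: ill-formed.
(h) sonority 1-2-6-7: well-formed.

2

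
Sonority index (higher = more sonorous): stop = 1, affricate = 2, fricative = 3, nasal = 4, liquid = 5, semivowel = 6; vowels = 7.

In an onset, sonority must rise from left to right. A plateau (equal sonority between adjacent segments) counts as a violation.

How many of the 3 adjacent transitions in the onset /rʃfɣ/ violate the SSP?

/r/ — liquid, sonority 5.
/ʃ/ — fricative, sonority 3.
/f/ — fricative, sonority 3.
/ɣ/ — fricative, sonority 3.
/r/→/ʃ/: 5→3 (does not rise) — violation.
/ʃ/→/f/: 3→3 (plateau) — violation.
/f/→/ɣ/: 3→3 (plateau) — violation.

3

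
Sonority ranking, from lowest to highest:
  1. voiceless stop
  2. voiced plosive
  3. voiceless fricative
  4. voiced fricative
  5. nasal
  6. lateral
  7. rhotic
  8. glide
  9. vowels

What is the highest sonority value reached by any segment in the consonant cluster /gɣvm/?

/g/: voiced plosive = 2.
/ɣ/: voiced fricative = 4.
/v/: voiced fricative = 4.
/m/: nasal = 5.
The maximum is 5.

5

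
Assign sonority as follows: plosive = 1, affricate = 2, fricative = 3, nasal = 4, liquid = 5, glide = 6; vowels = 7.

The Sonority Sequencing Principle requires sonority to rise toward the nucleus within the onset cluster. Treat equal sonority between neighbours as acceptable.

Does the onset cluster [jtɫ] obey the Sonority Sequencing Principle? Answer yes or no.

no

/j/ is a glide (sonority 6).
/t/ is a plosive (sonority 1).
/ɫ/ is a liquid (sonority 5).
The profile is 6-1-5. Between /j/ (6) and /t/ (1) sonority does not rise, so the cluster violates the SSP.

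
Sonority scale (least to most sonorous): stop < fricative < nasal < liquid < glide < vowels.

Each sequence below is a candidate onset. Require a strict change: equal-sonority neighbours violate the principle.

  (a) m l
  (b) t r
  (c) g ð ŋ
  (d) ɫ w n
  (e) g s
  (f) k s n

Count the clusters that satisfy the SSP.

(a) sonority 3-4: well-formed.
(b) sonority 1-4: well-formed.
(c) sonority 1-2-3: well-formed.
(d) sonority 4-5-3: ill-formed.
(e) sonority 1-2: well-formed.
(f) sonority 1-2-3: well-formed.

5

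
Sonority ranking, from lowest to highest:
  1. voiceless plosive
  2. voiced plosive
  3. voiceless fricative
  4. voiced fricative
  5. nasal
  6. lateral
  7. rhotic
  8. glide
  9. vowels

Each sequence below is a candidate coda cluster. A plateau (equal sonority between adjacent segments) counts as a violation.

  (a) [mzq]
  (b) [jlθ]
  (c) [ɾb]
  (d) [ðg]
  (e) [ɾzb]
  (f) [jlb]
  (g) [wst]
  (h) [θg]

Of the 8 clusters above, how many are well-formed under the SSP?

(a) [mzq]: profile 5-4-1 — obeys.
(b) [jlθ]: profile 8-6-3 — obeys.
(c) [ɾb]: profile 7-2 — obeys.
(d) [ðg]: profile 4-2 — obeys.
(e) [ɾzb]: profile 7-4-2 — obeys.
(f) [jlb]: profile 8-6-2 — obeys.
(g) [wst]: profile 8-3-1 — obeys.
(h) [θg]: profile 3-2 — obeys.

8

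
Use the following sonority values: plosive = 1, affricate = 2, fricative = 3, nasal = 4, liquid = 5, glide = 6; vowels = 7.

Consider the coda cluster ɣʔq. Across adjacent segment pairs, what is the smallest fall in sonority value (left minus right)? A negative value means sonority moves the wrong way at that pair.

/ɣ/: fricative = 3.
/ʔ/: plosive = 1.
/q/: plosive = 1.
/ɣ/→/ʔ/: change +2.
/ʔ/→/q/: change +0.
Minimum = 0.

0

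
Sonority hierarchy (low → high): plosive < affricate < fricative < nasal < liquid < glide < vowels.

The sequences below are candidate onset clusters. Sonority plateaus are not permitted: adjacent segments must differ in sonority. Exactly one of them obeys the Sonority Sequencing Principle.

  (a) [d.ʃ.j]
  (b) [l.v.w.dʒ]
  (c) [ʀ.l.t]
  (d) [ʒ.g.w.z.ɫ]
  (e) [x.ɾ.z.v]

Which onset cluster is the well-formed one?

a

(a) 1-3-6 → obeys
(b) 5-3-6-2 → violates
(c) 5-5-1 → violates
(d) 3-1-6-3-5 → violates
(e) 3-5-3-3 → violates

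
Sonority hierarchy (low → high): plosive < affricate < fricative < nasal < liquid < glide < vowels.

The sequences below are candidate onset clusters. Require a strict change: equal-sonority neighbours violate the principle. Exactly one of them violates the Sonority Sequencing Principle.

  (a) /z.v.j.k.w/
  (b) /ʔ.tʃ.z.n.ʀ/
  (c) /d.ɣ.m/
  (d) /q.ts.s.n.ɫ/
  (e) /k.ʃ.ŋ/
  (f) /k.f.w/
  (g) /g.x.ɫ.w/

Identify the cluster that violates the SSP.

a

(a) 3-3-6-1-6 → violates
(b) 1-2-3-4-5 → obeys
(c) 1-3-4 → obeys
(d) 1-2-3-4-5 → obeys
(e) 1-3-4 → obeys
(f) 1-3-6 → obeys
(g) 1-3-5-6 → obeys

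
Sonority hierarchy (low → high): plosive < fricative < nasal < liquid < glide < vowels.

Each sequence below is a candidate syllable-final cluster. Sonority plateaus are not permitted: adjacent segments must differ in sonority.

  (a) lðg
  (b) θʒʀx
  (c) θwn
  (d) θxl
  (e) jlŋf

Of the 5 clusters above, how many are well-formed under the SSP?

(a) lðg: profile 4-2-1 — obeys.
(b) θʒʀx: profile 2-2-4-2 — violates.
(c) θwn: profile 2-5-3 — violates.
(d) θxl: profile 2-2-4 — violates.
(e) jlŋf: profile 5-4-3-2 — obeys.

2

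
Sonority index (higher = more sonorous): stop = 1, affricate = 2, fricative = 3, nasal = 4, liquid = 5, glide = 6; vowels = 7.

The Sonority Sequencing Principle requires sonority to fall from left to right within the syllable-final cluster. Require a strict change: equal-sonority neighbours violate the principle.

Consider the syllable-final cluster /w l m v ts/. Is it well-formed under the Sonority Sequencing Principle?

yes

/w/ — glide, sonority 6.
/l/ — liquid, sonority 5.
/m/ — nasal, sonority 4.
/v/ — fricative, sonority 3.
/ts/ — affricate, sonority 2.
The profile 6-5-4-3-2 strictly falls, so the syllable-final cluster satisfies the SSP.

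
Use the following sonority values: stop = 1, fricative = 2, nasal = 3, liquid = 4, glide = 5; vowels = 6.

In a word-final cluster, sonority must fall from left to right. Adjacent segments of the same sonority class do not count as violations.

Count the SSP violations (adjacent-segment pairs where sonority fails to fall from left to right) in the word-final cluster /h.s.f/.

0

/h/ is a fricative (sonority 2).
/s/ is a fricative (sonority 2).
/f/ is a fricative (sonority 2).
/h/→/s/: 2→2 (plateau, allowed) — ok.
/s/→/f/: 2→2 (plateau, allowed) — ok.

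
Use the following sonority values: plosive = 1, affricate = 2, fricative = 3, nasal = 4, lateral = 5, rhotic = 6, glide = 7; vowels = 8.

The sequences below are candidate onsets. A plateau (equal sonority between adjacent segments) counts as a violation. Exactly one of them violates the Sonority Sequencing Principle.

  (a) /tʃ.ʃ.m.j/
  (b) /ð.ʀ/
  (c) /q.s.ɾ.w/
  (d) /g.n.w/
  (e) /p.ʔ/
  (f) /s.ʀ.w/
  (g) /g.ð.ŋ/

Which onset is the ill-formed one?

(a) 2-3-4-7 → obeys
(b) 3-6 → obeys
(c) 1-3-6-7 → obeys
(d) 1-4-7 → obeys
(e) 1-1 → violates
(f) 3-6-7 → obeys
(g) 1-3-4 → obeys

e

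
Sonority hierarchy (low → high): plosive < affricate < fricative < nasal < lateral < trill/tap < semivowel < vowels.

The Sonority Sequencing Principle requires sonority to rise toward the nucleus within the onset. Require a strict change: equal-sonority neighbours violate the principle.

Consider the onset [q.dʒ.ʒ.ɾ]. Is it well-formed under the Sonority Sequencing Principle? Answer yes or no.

/q/ is a plosive (sonority 1).
/dʒ/ is an affricate (sonority 2).
/ʒ/ is a fricative (sonority 3).
/ɾ/ is a trill/tap (sonority 6).
The profile 1-2-3-6 strictly rises, so the onset satisfies the SSP.

yes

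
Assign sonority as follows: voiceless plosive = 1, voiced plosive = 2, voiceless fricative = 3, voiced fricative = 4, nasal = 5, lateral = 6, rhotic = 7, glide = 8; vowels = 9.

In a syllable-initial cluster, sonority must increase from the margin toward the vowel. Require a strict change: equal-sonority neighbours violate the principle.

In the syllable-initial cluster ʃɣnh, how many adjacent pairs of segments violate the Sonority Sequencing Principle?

1

/ʃ/ is a voiceless fricative (sonority 3).
/ɣ/ is a voiced fricative (sonority 4).
/n/ is a nasal (sonority 5).
/h/ is a voiceless fricative (sonority 3).
/ʃ/→/ɣ/: 3→4 (rises) — ok.
/ɣ/→/n/: 4→5 (rises) — ok.
/n/→/h/: 5→3 (does not rise) — violation.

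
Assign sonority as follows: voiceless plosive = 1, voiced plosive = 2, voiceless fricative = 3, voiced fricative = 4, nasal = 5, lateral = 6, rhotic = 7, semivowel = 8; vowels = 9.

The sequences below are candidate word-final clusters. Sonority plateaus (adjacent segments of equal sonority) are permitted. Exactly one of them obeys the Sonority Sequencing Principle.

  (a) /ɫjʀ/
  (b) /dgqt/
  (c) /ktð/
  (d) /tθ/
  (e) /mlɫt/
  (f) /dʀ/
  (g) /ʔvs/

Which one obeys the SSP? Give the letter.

(a) sonority 6-8-7: ill-formed.
(b) sonority 2-2-1-1: well-formed.
(c) sonority 1-1-4: ill-formed.
(d) sonority 1-3: ill-formed.
(e) sonority 5-6-6-1: ill-formed.
(f) sonority 2-7: ill-formed.
(g) sonority 1-4-3: ill-formed.

b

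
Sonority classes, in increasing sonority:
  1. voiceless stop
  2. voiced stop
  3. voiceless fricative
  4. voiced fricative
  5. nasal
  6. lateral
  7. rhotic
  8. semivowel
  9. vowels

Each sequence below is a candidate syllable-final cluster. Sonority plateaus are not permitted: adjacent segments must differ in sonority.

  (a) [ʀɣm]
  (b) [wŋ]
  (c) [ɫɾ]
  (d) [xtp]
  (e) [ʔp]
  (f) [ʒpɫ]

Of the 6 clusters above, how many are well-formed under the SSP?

1

(a) [ʀɣm]: profile 7-4-5 — violates.
(b) [wŋ]: profile 8-5 — obeys.
(c) [ɫɾ]: profile 6-7 — violates.
(d) [xtp]: profile 3-1-1 — violates.
(e) [ʔp]: profile 1-1 — violates.
(f) [ʒpɫ]: profile 4-1-6 — violates.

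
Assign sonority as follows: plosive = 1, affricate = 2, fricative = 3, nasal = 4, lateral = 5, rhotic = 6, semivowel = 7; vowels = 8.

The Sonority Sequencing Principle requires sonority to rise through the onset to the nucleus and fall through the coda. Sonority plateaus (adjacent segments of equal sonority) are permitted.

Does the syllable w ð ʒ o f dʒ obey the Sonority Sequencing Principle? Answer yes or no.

Onset: /w/ is a semivowel (sonority 7), /ð/ is a fricative (sonority 3), /ʒ/ is a fricative (sonority 3); then the nucleus /o/ (sonority 8).
Onset profile 7-3-3-8 — does not rise throughout.
Coda: /f/ is a fricative (sonority 3), /dʒ/ is an affricate (sonority 2).
Coda profile 8-3-2 — falls from the nucleus.

no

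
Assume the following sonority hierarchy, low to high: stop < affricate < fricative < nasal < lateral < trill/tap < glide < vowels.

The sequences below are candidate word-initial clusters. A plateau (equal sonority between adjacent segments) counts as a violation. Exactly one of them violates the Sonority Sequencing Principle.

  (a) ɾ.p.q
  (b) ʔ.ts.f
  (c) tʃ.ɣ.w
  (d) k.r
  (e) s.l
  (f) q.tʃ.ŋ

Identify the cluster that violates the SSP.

a

(a) sonority 6-1-1: ill-formed.
(b) sonority 1-2-3: well-formed.
(c) sonority 2-3-7: well-formed.
(d) sonority 1-6: well-formed.
(e) sonority 3-5: well-formed.
(f) sonority 1-2-4: well-formed.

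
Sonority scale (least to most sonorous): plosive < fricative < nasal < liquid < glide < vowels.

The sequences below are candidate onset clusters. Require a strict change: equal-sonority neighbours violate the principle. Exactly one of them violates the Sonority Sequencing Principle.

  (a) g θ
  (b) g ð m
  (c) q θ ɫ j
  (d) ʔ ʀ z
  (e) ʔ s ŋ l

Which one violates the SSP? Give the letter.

d

(a) sonority 1-2: well-formed.
(b) sonority 1-2-3: well-formed.
(c) sonority 1-2-4-5: well-formed.
(d) sonority 1-4-2: ill-formed.
(e) sonority 1-2-3-4: well-formed.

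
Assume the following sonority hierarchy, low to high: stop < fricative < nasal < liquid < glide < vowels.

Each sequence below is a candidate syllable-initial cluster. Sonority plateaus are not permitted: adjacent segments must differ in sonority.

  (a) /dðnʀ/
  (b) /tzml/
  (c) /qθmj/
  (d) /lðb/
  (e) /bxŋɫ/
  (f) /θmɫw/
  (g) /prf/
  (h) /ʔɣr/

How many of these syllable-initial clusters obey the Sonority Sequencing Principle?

6

(a) 1-2-3-4 → obeys
(b) 1-2-3-4 → obeys
(c) 1-2-3-5 → obeys
(d) 4-2-1 → violates
(e) 1-2-3-4 → obeys
(f) 2-3-4-5 → obeys
(g) 1-4-2 → violates
(h) 1-2-4 → obeys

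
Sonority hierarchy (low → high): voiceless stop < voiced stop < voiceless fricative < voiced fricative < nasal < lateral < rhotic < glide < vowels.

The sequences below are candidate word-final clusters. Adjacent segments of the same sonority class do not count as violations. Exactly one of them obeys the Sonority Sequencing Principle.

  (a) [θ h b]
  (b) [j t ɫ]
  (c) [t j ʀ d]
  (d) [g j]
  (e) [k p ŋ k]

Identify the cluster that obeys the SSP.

(a) [θ h b]: profile 3-3-2 — obeys.
(b) [j t ɫ]: profile 8-1-6 — violates.
(c) [t j ʀ d]: profile 1-8-7-2 — violates.
(d) [g j]: profile 2-8 — violates.
(e) [k p ŋ k]: profile 1-1-5-1 — violates.

a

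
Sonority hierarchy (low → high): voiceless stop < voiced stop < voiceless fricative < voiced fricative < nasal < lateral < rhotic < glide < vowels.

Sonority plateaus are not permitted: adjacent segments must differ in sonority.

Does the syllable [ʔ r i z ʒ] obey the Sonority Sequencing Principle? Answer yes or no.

no

Onset: /ʔ/ is a voiceless stop (sonority 1), /r/ is a rhotic (sonority 7); then the nucleus /i/ (sonority 9).
Onset profile 1-7-9 — rises to the nucleus.
Coda: /z/ is a voiced fricative (sonority 4), /ʒ/ is a voiced fricative (sonority 4).
Coda profile 9-4-4 — does not strictly fall throughout.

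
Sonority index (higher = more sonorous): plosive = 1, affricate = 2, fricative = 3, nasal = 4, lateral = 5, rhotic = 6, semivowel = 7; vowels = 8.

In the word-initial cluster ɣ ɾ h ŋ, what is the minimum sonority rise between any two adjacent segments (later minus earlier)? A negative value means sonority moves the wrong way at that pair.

/ɣ/ is a fricative (sonority 3).
/ɾ/ is a rhotic (sonority 6).
/h/ is a fricative (sonority 3).
/ŋ/ is a nasal (sonority 4).
/ɣ/→/ɾ/: change +3.
/ɾ/→/h/: change -3.
/h/→/ŋ/: change +1.
Minimum = -3.

-3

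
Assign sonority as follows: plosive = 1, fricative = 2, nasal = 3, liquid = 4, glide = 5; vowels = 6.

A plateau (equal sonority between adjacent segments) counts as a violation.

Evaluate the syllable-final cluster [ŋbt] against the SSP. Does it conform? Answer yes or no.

no

/ŋ/: nasal = 3.
/b/: plosive = 1.
/t/: plosive = 1.
The profile is 3-1-1. Between /b/ (1) and /t/ (1) sonority does not fall, so the cluster violates the SSP.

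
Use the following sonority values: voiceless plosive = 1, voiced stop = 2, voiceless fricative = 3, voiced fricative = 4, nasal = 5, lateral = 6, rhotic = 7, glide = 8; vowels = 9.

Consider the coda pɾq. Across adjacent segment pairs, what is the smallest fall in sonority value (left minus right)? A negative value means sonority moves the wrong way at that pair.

/p/ — voiceless plosive, sonority 1.
/ɾ/ — rhotic, sonority 7.
/q/ — voiceless plosive, sonority 1.
/p/→/ɾ/: change -6.
/ɾ/→/q/: change +6.
Minimum = -6.

-6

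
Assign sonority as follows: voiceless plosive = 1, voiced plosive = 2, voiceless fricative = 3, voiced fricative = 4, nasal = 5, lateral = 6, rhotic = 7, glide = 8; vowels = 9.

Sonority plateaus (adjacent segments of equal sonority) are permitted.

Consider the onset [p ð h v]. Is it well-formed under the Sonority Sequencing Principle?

no

/p/ is a voiceless plosive (sonority 1).
/ð/ is a voiced fricative (sonority 4).
/h/ is a voiceless fricative (sonority 3).
/v/ is a voiced fricative (sonority 4).
The profile is 1-4-3-4. Between /ð/ (4) and /h/ (3) sonority does not rise, so the cluster violates the SSP.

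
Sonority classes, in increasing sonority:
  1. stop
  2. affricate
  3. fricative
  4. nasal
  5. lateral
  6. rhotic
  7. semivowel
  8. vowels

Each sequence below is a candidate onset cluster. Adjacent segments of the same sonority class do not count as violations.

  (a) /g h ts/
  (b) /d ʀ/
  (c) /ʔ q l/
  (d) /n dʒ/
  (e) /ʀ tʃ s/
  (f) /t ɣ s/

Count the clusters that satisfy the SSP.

3

(a) /g h ts/: profile 1-3-2 — violates.
(b) /d ʀ/: profile 1-6 — obeys.
(c) /ʔ q l/: profile 1-1-5 — obeys.
(d) /n dʒ/: profile 4-2 — violates.
(e) /ʀ tʃ s/: profile 6-2-3 — violates.
(f) /t ɣ s/: profile 1-3-3 — obeys.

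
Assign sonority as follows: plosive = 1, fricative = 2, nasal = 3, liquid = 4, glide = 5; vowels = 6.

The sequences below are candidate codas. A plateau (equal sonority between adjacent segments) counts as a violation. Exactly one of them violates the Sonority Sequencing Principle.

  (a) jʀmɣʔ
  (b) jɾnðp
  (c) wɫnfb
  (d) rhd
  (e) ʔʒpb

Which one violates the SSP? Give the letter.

e

(a) jʀmɣʔ: profile 5-4-3-2-1 — obeys.
(b) jɾnðp: profile 5-4-3-2-1 — obeys.
(c) wɫnfb: profile 5-4-3-2-1 — obeys.
(d) rhd: profile 4-2-1 — obeys.
(e) ʔʒpb: profile 1-2-1-1 — violates.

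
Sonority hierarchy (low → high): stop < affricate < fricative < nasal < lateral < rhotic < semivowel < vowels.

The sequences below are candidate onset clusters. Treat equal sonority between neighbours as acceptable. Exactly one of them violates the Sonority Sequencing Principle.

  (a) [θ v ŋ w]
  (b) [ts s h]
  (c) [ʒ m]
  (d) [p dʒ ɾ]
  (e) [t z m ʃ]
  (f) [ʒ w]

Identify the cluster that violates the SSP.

e

(a) 3-3-4-7 → obeys
(b) 2-3-3 → obeys
(c) 3-4 → obeys
(d) 1-2-6 → obeys
(e) 1-3-4-3 → violates
(f) 3-7 → obeys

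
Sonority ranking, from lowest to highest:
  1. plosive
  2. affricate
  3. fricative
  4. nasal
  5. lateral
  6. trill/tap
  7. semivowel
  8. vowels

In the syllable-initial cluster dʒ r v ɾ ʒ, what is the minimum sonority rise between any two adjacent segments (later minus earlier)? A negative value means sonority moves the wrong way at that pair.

/dʒ/ is an affricate (sonority 2).
/r/ is a trill/tap (sonority 6).
/v/ is a fricative (sonority 3).
/ɾ/ is a trill/tap (sonority 6).
/ʒ/ is a fricative (sonority 3).
/dʒ/→/r/: change +4.
/r/→/v/: change -3.
/v/→/ɾ/: change +3.
/ɾ/→/ʒ/: change -3.
Minimum = -3.

-3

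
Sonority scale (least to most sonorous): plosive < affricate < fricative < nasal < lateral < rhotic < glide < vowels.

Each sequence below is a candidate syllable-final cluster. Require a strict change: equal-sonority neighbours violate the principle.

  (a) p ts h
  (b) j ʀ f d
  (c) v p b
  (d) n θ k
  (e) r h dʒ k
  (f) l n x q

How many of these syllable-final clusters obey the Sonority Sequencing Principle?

4

(a) 1-2-3 → violates
(b) 7-6-3-1 → obeys
(c) 3-1-1 → violates
(d) 4-3-1 → obeys
(e) 6-3-2-1 → obeys
(f) 5-4-3-1 → obeys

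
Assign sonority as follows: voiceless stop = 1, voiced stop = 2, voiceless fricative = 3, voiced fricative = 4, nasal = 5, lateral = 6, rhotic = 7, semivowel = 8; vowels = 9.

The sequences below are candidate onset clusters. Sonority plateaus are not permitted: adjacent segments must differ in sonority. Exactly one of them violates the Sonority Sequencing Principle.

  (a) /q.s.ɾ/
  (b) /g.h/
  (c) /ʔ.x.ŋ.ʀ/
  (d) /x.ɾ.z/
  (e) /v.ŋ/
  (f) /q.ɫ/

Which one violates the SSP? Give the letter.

(a) /q.s.ɾ/: profile 1-3-7 — obeys.
(b) /g.h/: profile 2-3 — obeys.
(c) /ʔ.x.ŋ.ʀ/: profile 1-3-5-7 — obeys.
(d) /x.ɾ.z/: profile 3-7-4 — violates.
(e) /v.ŋ/: profile 4-5 — obeys.
(f) /q.ɫ/: profile 1-6 — obeys.

d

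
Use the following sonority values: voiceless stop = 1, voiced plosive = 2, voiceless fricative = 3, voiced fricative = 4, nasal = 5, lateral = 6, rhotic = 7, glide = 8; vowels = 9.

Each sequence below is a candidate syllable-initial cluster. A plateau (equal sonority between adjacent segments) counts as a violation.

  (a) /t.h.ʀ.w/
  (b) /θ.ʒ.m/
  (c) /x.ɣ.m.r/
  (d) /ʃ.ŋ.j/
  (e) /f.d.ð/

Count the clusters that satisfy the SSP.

(a) 1-3-7-8 → obeys
(b) 3-4-5 → obeys
(c) 3-4-5-7 → obeys
(d) 3-5-8 → obeys
(e) 3-2-4 → violates

4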